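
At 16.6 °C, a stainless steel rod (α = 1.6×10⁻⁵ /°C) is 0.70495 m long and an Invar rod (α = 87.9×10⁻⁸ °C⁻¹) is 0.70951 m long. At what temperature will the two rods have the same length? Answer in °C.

L₁(1 + α₁ΔT) = L₂(1 + α₂ΔT) ⇒ ΔT = (L₂ − L₁)/(α₁L₁ − α₂L₂)
L₂ − L₁ = 0.70951 − 0.70495 = 4.56×10⁻³ m
α₁L₁ − α₂L₂ = 1.6×10⁻⁵×0.70495 − 87.9×10⁻⁸×0.70951 = 1.065554071×10⁻⁵ m/K
ΔT = 4.56×10⁻³ / 1.065554071×10⁻⁵ = 427.946 K
T = 16.6 + 427.946 = 444.546 °C

T = 444.5 °C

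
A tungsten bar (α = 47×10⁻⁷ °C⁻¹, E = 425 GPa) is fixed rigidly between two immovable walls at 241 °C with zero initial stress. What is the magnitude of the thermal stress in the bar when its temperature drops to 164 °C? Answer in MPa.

σ = 154 MPa

Fully constrained: the free strain ε = αΔT is blocked, so σ = Eε = EαΔT.
|ΔT| = 77 K
σ = 425×10⁹ × 47×10⁻⁷ × 77 = 1.54×10⁸ Pa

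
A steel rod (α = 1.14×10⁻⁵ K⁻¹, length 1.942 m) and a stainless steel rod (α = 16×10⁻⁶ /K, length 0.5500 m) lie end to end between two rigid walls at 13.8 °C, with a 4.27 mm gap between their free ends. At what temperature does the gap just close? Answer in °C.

α₁L₁ = 2.21388×10⁻⁵ m/K, α₂L₂ = 8.800×10⁻⁶ m/K → total 3.09388×10⁻⁵ m/K
ΔT = g/(α₁L₁+α₂L₂) = 4.27×10⁻³ / 3.09388×10⁻⁵ = 138.01 K
T = 13.8 + 138.01 = 151.81 °C

T = 152 °C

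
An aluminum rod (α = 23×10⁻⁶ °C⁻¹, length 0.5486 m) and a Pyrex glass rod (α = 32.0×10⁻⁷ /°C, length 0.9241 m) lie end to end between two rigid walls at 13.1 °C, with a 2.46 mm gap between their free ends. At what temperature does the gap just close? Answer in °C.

T = 171 °C

α₁L₁ = 1.26178×10⁻⁵ m/K, α₂L₂ = 2.95712×10⁻⁶ m/K → total 1.557492×10⁻⁵ m/K
ΔT = g/(α₁L₁+α₂L₂) = 2.46×10⁻³ / 1.557492×10⁻⁵ = 157.95 K
T = 13.1 + 157.95 = 171.05 °C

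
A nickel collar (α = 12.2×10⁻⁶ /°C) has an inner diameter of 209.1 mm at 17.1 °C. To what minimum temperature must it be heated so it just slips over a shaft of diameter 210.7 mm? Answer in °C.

T = 644 °C

Required Δd = 210.7 − 209.1 = 1.6 mm
Δd = αd₀ΔT ⇒ ΔT = Δd/(αd₀) = 1.6 / (12.2×10⁻⁶ × 209.1) = 627.20 K
T_min = 17.1 + 627.20 = 644.30 °C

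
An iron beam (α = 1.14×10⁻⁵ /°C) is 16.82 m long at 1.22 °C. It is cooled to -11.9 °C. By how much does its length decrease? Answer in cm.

|ΔT| = |-11.9 − 1.22| = 13.12 K
ΔL = αL₀ΔT = (1.14×10⁻⁵)(16.82)(13.12) = 2.52×10⁻³ m

ΔL = 0.252 cm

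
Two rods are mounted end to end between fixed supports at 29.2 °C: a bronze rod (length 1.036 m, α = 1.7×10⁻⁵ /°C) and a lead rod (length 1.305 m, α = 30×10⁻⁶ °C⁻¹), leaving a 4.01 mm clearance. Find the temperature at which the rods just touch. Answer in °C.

α₁L₁ = 1.7612×10⁻⁵ m/K, α₂L₂ = 3.915×10⁻⁵ m/K → total 5.6762×10⁻⁵ m/K
ΔT = g/(α₁L₁+α₂L₂) = 4.01×10⁻³ / 5.6762×10⁻⁵ = 70.646 K
T = 29.2 + 70.646 = 99.846 °C

T = 99.8 °C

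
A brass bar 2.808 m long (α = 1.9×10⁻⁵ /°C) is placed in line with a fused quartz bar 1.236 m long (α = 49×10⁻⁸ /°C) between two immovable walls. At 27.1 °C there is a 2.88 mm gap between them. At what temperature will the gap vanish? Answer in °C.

α₁L₁ = 5.3352×10⁻⁵ m/K, α₂L₂ = 6.0564×10⁻⁷ m/K → total 5.395764×10⁻⁵ m/K
ΔT = g/(α₁L₁+α₂L₂) = 2.88×10⁻³ / 5.395764×10⁻⁵ = 53.375 K
T = 27.1 + 53.375 = 80.475 °C

T = 80.5 °C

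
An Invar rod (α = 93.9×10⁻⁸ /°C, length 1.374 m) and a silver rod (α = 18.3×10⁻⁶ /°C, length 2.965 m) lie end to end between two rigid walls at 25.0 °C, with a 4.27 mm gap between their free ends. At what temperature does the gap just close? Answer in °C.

T = 102 °C

α₁L₁ = 1.290186×10⁻⁶ m/K, α₂L₂ = 5.42595×10⁻⁵ m/K → total 5.5549686×10⁻⁵ m/K
ΔT = g/(α₁L₁+α₂L₂) = 4.27×10⁻³ / 5.5549686×10⁻⁵ = 76.87 K
T = 25.0 + 76.87 = 101.87 °C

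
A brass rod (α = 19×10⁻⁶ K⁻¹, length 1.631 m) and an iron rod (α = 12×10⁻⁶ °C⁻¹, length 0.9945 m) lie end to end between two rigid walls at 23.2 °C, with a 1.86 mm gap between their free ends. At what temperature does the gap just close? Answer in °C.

T = 66.5 °C

Gap closes when ΔL₁ + ΔL₂ = 1.86 mm = 1.86×10⁻³ m
(α₁L₁ + α₂L₂)ΔT = g
α₁L₁ + α₂L₂ = 19×10⁻⁶×1.631 + 12×10⁻⁶×0.9945 = 4.2923×10⁻⁵ m/K
ΔT = 1.86×10⁻³ / 4.2923×10⁻⁵ = 43.333 K
T = 23.2 + 43.333 = 66.533 °C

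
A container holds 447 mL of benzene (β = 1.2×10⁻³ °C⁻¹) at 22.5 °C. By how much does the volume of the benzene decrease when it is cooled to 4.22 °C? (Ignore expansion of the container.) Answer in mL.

|ΔT| = |4.22 − 22.5| = 18.28 K
ΔV = βV₀ΔT = (1.2×10⁻³)(447)(18.28) = 9.81 mL

ΔV = 9.81 mL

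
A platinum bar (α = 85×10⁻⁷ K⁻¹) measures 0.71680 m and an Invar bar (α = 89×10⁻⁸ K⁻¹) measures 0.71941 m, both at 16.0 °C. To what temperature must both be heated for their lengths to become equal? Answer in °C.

T = 494.7 °C

L₁(1 + α₁ΔT) = L₂(1 + α₂ΔT) ⇒ ΔT = (L₂ − L₁)/(α₁L₁ − α₂L₂)
L₂ − L₁ = 0.71941 − 0.71680 = 2.61×10⁻³ m
α₁L₁ − α₂L₂ = 85×10⁻⁷×0.71680 − 89×10⁻⁸×0.71941 = 5.4525251×10⁻⁶ m/K
ΔT = 2.61×10⁻³ / 5.4525251×10⁻⁶ = 478.677 K
T = 16.0 + 478.677 = 494.677 °C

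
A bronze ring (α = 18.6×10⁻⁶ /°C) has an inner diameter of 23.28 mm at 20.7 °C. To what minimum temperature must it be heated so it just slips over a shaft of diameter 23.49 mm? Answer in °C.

Required Δd = 23.49 − 23.28 = 0.21 mm
Δd = αd₀ΔT ⇒ ΔT = Δd/(αd₀) = 0.21 / (18.6×10⁻⁶ × 23.28) = 484.98 K
T_min = 20.7 + 484.98 = 505.68 °C

T = 506 °C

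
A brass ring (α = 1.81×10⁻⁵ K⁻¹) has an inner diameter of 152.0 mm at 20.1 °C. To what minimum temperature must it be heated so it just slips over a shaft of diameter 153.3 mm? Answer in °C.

Required Δd = 153.3 − 152.0 = 1.3 mm
Δd = αd₀ΔT ⇒ ΔT = Δd/(αd₀) = 1.3 / (1.81×10⁻⁵ × 152.0) = 472.52 K
T_min = 20.1 + 472.52 = 492.62 °C

T = 493 °C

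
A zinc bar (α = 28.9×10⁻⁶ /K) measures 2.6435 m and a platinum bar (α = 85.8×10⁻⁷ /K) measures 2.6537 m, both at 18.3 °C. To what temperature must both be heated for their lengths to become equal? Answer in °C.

T = 208.5 °C

L₁(1 + α₁ΔT) = L₂(1 + α₂ΔT) ⇒ ΔT = (L₂ − L₁)/(α₁L₁ − α₂L₂)
L₂ − L₁ = 2.6537 − 2.6435 = 1.02×10⁻² m
α₁L₁ − α₂L₂ = 28.9×10⁻⁶×2.6435 − 85.8×10⁻⁷×2.6537 = 5.3628404×10⁻⁵ m/K
ΔT = 1.02×10⁻² / 5.3628404×10⁻⁵ = 190.198 K
T = 18.3 + 190.198 = 208.498 °C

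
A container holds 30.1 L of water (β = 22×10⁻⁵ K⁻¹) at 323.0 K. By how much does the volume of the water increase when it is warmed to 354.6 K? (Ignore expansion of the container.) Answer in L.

|ΔT| = |354.6 − 323.0| = 31.6 K
ΔV = βV₀ΔT = (22×10⁻⁵)(30.1)(31.6) = 0.209 L

ΔV = 0.209 L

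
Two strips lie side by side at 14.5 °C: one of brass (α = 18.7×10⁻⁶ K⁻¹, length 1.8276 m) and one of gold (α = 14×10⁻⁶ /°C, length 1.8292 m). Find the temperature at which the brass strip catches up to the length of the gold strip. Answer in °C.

L₁(1 + α₁ΔT) = L₂(1 + α₂ΔT) ⇒ ΔT = (L₂ − L₁)/(α₁L₁ − α₂L₂)
L₂ − L₁ = 1.8292 − 1.8276 = 1.60×10⁻³ m
α₁L₁ − α₂L₂ = 18.7×10⁻⁶×1.8276 − 14×10⁻⁶×1.8292 = 8.56732×10⁻⁶ m/K
ΔT = 1.60×10⁻³ / 8.56732×10⁻⁶ = 186.756 K
T = 14.5 + 186.756 = 201.256 °C

T = 201.3 °C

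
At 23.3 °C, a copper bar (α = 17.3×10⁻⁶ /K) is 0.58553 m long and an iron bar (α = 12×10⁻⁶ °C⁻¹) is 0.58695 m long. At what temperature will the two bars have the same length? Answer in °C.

T = 483.4 °C

L₁(1 + α₁ΔT) = L₂(1 + α₂ΔT) ⇒ ΔT = (L₂ − L₁)/(α₁L₁ − α₂L₂)
L₂ − L₁ = 0.58695 − 0.58553 = 1.42×10⁻³ m
α₁L₁ − α₂L₂ = 17.3×10⁻⁶×0.58553 − 12×10⁻⁶×0.58695 = 3.086269×10⁻⁶ m/K
ΔT = 1.42×10⁻³ / 3.086269×10⁻⁶ = 460.102 K
T = 23.3 + 460.102 = 483.402 °C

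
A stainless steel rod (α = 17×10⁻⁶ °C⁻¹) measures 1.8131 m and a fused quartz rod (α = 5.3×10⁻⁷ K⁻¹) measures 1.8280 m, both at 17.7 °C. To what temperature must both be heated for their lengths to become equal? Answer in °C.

T = 516.8 °C

L₁(1 + α₁ΔT) = L₂(1 + α₂ΔT) ⇒ ΔT = (L₂ − L₁)/(α₁L₁ − α₂L₂)
L₂ − L₁ = 1.8280 − 1.8131 = 1.49×10⁻² m
α₁L₁ − α₂L₂ = 17×10⁻⁶×1.8131 − 5.3×10⁻⁷×1.8280 = 2.985386×10⁻⁵ m/K
ΔT = 1.49×10⁻² / 2.985386×10⁻⁵ = 499.098 K
T = 17.7 + 499.098 = 516.798 °C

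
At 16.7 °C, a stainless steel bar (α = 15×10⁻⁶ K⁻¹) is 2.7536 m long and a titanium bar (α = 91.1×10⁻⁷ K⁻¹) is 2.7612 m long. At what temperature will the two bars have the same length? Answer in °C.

T = 487.3 °C

Equal length when α₁L₁ΔT − α₂L₂ΔT = L₂ − L₁ = 7.60×10⁻³ m
α₁L₁ = 4.1304×10⁻⁵, α₂L₂ = 2.5154532×10⁻⁵ → Δ(αL) = 1.6149468×10⁻⁵ m/K
ΔT = 7.60×10⁻³ / 1.6149468×10⁻⁵ = 470.604 K, so T = 16.7 + 470.604 = 487.304 °C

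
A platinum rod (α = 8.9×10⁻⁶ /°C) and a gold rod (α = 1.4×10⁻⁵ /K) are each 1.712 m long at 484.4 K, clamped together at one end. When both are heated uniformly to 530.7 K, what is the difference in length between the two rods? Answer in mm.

0.404 mm

ΔT = 46.3 K
platinum: ΔL = 8.9×10⁻⁶ × 1.712 m × 46.3 = 7.0546×10⁻⁴ m = 0.70546 mm
gold: ΔL = 1.4×10⁻⁵ × 1.712 m × 46.3 = 1.1097×10⁻³ m = 1.1097 mm
difference = 1.1097 − 0.70546 = 0.40424 mm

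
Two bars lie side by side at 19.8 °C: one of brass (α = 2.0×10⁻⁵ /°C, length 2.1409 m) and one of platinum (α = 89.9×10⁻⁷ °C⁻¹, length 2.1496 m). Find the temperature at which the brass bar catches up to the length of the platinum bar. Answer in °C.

Equal length when α₁L₁ΔT − α₂L₂ΔT = L₂ − L₁ = 8.70×10⁻³ m
α₁L₁ = 4.2818×10⁻⁵, α₂L₂ = 1.9324904×10⁻⁵ → Δ(αL) = 2.3493096×10⁻⁵ m/K
ΔT = 8.70×10⁻³ / 2.3493096×10⁻⁵ = 370.322 K, so T = 19.8 + 370.322 = 390.122 °C

T = 390.1 °C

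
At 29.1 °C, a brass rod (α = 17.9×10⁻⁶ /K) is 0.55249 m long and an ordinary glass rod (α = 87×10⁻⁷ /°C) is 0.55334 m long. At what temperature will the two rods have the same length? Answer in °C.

T = 196.6 °C

L₁(1 + α₁ΔT) = L₂(1 + α₂ΔT) ⇒ ΔT = (L₂ − L₁)/(α₁L₁ − α₂L₂)
L₂ − L₁ = 0.55334 − 0.55249 = 8.50×10⁻⁴ m
α₁L₁ − α₂L₂ = 17.9×10⁻⁶×0.55249 − 87×10⁻⁷×0.55334 = 5.075513×10⁻⁶ m/K
ΔT = 8.50×10⁻⁴ / 5.075513×10⁻⁶ = 167.471 K
T = 29.1 + 167.471 = 196.571 °C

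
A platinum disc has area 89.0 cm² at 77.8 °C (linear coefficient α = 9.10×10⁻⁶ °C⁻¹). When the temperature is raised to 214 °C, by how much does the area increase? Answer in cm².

ΔA = 0.221 cm²

Area coefficient ≈ 2α; |ΔT| = 136.2 K
ΔA = 2αA₀ΔT = 2(9.10×10⁻⁶)(89.0)(136.2) = 0.221 cm²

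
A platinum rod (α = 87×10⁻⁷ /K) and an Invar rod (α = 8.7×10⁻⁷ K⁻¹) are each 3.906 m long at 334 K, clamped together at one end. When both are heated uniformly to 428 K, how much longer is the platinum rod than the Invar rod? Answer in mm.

2.87 mm

ΔT = 94 K
platinum: ΔL = 87×10⁻⁷ × 3.906 m × 94 = 3.1943×10⁻³ m = 3.1943 mm
Invar: ΔL = 8.7×10⁻⁷ × 3.906 m × 94 = 3.1943×10⁻⁴ m = 0.31943 mm
difference = 3.1943 − 0.31943 = 2.87487 mm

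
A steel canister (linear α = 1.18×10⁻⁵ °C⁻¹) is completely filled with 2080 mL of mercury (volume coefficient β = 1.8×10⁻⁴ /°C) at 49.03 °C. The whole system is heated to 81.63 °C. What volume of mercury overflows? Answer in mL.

The canister also expands: β_container ≈ 3α = 3.54×10⁻⁵ /K
Net overflow = V₀(β_liq − 3α_cont)ΔT
β − 3α = 1.80×10⁻⁴ − 3.54×10⁻⁵ = 1.446×10⁻⁴ /K; ΔT = 32.60 K
ΔV = 2080 × 1.446×10⁻⁴ × 32.60 = 9.81 mL

9.81 mL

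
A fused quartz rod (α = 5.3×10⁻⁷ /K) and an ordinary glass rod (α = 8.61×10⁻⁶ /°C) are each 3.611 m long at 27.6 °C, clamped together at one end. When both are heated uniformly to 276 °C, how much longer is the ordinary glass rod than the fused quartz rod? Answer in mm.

ΔT = 248.4 K
fused quartz: ΔL = 5.3×10⁻⁷ × 3.611 m × 248.4 = 4.7540×10⁻⁴ m = 0.47540 mm
ordinary glass: ΔL = 8.61×10⁻⁶ × 3.611 m × 248.4 = 7.7229×10⁻³ m = 7.7229 mm
difference = 7.7229 − 0.47540 = 7.2475 mm

7.25 mm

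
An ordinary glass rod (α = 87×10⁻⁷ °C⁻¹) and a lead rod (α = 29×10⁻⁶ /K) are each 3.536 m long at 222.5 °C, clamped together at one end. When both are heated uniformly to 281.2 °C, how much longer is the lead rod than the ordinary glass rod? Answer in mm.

4.21 mm

ΔT = 58.7 K
ordinary glass: ΔL = 87×10⁻⁷ × 3.536 m × 58.7 = 1.8058×10⁻³ m = 1.8058 mm
lead: ΔL = 29×10⁻⁶ × 3.536 m × 58.7 = 6.0193×10⁻³ m = 6.0193 mm
difference = 6.0193 − 1.8058 = 4.2135 mm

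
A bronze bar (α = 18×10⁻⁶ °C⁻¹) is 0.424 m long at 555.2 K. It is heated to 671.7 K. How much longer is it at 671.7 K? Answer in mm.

|ΔT| = |671.7 − 555.2| = 116.5 K
ΔL = αL₀ΔT = (18×10⁻⁶)(0.424)(116.5) = 8.89×10⁻⁴ m

ΔL = 0.889 mm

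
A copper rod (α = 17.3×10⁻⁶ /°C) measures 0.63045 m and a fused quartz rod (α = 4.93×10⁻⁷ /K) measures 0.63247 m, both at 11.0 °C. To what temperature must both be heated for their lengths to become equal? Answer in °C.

Equal length when α₁L₁ΔT − α₂L₂ΔT = L₂ − L₁ = 2.02×10⁻³ m
α₁L₁ = 1.0906785×10⁻⁵, α₂L₂ = 3.1180771×10⁻⁷ → Δ(αL) = 1.059497729×10⁻⁵ m/K
ΔT = 2.02×10⁻³ / 1.059497729×10⁻⁵ = 190.656 K, so T = 11.0 + 190.656 = 201.656 °C

T = 201.7 °C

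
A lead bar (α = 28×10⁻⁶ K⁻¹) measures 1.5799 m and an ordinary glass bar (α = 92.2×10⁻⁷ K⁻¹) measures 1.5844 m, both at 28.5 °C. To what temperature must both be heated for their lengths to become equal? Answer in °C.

T = 180.4 °C

Equal length when α₁L₁ΔT − α₂L₂ΔT = L₂ − L₁ = 4.50×10⁻³ m
α₁L₁ = 4.42372×10⁻⁵, α₂L₂ = 1.4608168×10⁻⁵ → Δ(αL) = 2.9629032×10⁻⁵ m/K
ΔT = 4.50×10⁻³ / 2.9629032×10⁻⁵ = 151.878 K, so T = 28.5 + 151.878 = 180.378 °C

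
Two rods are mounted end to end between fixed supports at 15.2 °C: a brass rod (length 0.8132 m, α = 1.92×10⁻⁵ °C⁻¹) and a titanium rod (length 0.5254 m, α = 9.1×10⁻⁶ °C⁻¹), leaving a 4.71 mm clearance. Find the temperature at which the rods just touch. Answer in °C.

α₁L₁ = 1.561344×10⁻⁵ m/K, α₂L₂ = 4.78114×10⁻⁶ m/K → total 2.039458×10⁻⁵ m/K
ΔT = g/(α₁L₁+α₂L₂) = 4.71×10⁻³ / 2.039458×10⁻⁵ = 230.94 K
T = 15.2 + 230.94 = 246.14 °C

T = 246 °C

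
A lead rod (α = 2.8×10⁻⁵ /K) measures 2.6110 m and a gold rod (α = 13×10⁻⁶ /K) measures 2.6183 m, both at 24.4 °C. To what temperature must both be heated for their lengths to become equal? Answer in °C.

Equal length when α₁L₁ΔT − α₂L₂ΔT = L₂ − L₁ = 7.30×10⁻³ m
α₁L₁ = 7.3108×10⁻⁵, α₂L₂ = 3.40379×10⁻⁵ → Δ(αL) = 3.90701×10⁻⁵ m/K
ΔT = 7.30×10⁻³ / 3.90701×10⁻⁵ = 186.844 K, so T = 24.4 + 186.844 = 211.244 °C

T = 211.2 °C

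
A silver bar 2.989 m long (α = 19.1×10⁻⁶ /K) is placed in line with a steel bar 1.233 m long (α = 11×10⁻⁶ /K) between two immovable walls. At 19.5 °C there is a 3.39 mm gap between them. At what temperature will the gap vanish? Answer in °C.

Gap closes when ΔL₁ + ΔL₂ = 3.39 mm = 3.39×10⁻³ m
(α₁L₁ + α₂L₂)ΔT = g
α₁L₁ + α₂L₂ = 19.1×10⁻⁶×2.989 + 11×10⁻⁶×1.233 = 7.06529×10⁻⁵ m/K
ΔT = 3.39×10⁻³ / 7.06529×10⁻⁵ = 47.981 K
T = 19.5 + 47.981 = 67.481 °C

T = 67.5 °C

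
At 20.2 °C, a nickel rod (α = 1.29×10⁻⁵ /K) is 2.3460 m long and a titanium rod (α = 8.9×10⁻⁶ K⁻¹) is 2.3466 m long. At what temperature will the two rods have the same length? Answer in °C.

T = 84.18 °C

L₁(1 + α₁ΔT) = L₂(1 + α₂ΔT) ⇒ ΔT = (L₂ − L₁)/(α₁L₁ − α₂L₂)
L₂ − L₁ = 2.3466 − 2.3460 = 6.00×10⁻⁴ m
α₁L₁ − α₂L₂ = 1.29×10⁻⁵×2.3460 − 8.9×10⁻⁶×2.3466 = 9.37866×10⁻⁶ m/K
ΔT = 6.00×10⁻⁴ / 9.37866×10⁻⁶ = 63.9750 K
T = 20.2 + 63.9750 = 84.1750 °C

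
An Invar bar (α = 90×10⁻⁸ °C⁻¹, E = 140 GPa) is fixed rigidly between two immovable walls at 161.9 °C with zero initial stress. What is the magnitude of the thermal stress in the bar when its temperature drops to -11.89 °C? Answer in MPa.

σ = 21.9 MPa

Fully constrained: the free strain ε = αΔT is blocked, so σ = Eε = EαΔT.
|ΔT| = 173.79 K
σ = 140×10⁹ × 90×10⁻⁸ × 173.79 = 2.19×10⁷ Pa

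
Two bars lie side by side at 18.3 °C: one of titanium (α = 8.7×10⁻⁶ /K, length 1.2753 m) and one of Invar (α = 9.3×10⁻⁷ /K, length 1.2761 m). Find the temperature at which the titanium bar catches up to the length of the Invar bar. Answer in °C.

T = 99.04 °C

L₁(1 + α₁ΔT) = L₂(1 + α₂ΔT) ⇒ ΔT = (L₂ − L₁)/(α₁L₁ − α₂L₂)
L₂ − L₁ = 1.2761 − 1.2753 = 8.00×10⁻⁴ m
α₁L₁ − α₂L₂ = 8.7×10⁻⁶×1.2753 − 9.3×10⁻⁷×1.2761 = 9.908337×10⁻⁶ m/K
ΔT = 8.00×10⁻⁴ / 9.908337×10⁻⁶ = 80.7401 K
T = 18.3 + 80.7401 = 99.0401 °C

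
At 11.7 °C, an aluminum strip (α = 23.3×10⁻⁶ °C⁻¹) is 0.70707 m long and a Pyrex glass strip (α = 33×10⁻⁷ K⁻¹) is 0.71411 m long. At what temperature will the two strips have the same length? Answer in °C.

L₁(1 + α₁ΔT) = L₂(1 + α₂ΔT) ⇒ ΔT = (L₂ − L₁)/(α₁L₁ − α₂L₂)
L₂ − L₁ = 0.71411 − 0.70707 = 7.04×10⁻³ m
α₁L₁ − α₂L₂ = 23.3×10⁻⁶×0.70707 − 33×10⁻⁷×0.71411 = 1.4118168×10⁻⁵ m/K
ΔT = 7.04×10⁻³ / 1.4118168×10⁻⁵ = 498.648 K
T = 11.7 + 498.648 = 510.348 °C

T = 510.3 °C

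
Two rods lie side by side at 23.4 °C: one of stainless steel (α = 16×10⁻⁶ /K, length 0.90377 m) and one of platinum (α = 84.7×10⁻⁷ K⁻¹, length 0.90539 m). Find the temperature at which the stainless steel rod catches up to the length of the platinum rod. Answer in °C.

L₁(1 + α₁ΔT) = L₂(1 + α₂ΔT) ⇒ ΔT = (L₂ − L₁)/(α₁L₁ − α₂L₂)
L₂ − L₁ = 0.90539 − 0.90377 = 1.62×10⁻³ m
α₁L₁ − α₂L₂ = 16×10⁻⁶×0.90377 − 84.7×10⁻⁷×0.90539 = 6.7916667×10⁻⁶ m/K
ΔT = 1.62×10⁻³ / 6.7916667×10⁻⁶ = 238.528 K
T = 23.4 + 238.528 = 261.928 °C

T = 261.9 °C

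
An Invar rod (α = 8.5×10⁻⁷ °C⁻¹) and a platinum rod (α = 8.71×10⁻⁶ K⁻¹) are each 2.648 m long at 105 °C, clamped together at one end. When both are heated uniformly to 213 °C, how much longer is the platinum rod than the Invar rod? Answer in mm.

2.25 mm

ΔT = 108 K
Invar: ΔL = 8.5×10⁻⁷ × 2.648 m × 108 = 2.4309×10⁻⁴ m = 0.24309 mm
platinum: ΔL = 8.71×10⁻⁶ × 2.648 m × 108 = 2.4909×10⁻³ m = 2.4909 mm
difference = 2.4909 − 0.24309 = 2.24781 mm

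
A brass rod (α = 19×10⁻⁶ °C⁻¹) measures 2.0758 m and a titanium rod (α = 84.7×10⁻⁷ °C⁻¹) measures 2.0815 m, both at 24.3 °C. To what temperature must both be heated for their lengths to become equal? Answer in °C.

T = 285.6 °C

L₁(1 + α₁ΔT) = L₂(1 + α₂ΔT) ⇒ ΔT = (L₂ − L₁)/(α₁L₁ − α₂L₂)
L₂ − L₁ = 2.0815 − 2.0758 = 5.70×10⁻³ m
α₁L₁ − α₂L₂ = 19×10⁻⁶×2.0758 − 84.7×10⁻⁷×2.0815 = 2.1809895×10⁻⁵ m/K
ΔT = 5.70×10⁻³ / 2.1809895×10⁻⁵ = 261.349 K
T = 24.3 + 261.349 = 285.649 °C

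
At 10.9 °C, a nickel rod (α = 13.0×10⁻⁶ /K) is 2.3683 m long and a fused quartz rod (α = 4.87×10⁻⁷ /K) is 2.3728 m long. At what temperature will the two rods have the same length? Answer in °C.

T = 162.8 °C

Equal length when α₁L₁ΔT − α₂L₂ΔT = L₂ − L₁ = 4.50×10⁻³ m
α₁L₁ = 3.07879×10⁻⁵, α₂L₂ = 1.1555536×10⁻⁶ → Δ(αL) = 2.96323464×10⁻⁵ m/K
ΔT = 4.50×10⁻³ / 2.96323464×10⁻⁵ = 151.861 K, so T = 10.9 + 151.861 = 162.761 °C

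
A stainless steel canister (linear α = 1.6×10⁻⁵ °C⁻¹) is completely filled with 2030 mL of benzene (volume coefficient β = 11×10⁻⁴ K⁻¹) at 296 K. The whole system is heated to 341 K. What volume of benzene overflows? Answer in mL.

The canister also expands: β_container ≈ 3α = 4.8×10⁻⁵ /K
Net overflow = V₀(β_liq − 3α_cont)ΔT
β − 3α = 1.10×10⁻³ − 4.8×10⁻⁵ = 1.052×10⁻³ /K; ΔT = 45 K
ΔV = 2030 × 1.052×10⁻³ × 45 = 96.1 mL

96.1 mL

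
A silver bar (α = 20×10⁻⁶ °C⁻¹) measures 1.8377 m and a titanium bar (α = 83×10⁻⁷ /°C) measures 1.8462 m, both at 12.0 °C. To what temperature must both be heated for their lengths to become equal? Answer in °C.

Equal length when α₁L₁ΔT − α₂L₂ΔT = L₂ − L₁ = 8.50×10⁻³ m
α₁L₁ = 3.6754×10⁻⁵, α₂L₂ = 1.532346×10⁻⁵ → Δ(αL) = 2.143054×10⁻⁵ m/K
ΔT = 8.50×10⁻³ / 2.143054×10⁻⁵ = 396.630 K, so T = 12.0 + 396.630 = 408.630 °C

T = 408.6 °C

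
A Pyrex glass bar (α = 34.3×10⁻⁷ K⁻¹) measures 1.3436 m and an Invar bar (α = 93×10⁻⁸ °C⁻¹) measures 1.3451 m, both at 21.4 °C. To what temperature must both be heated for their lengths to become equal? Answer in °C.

L₁(1 + α₁ΔT) = L₂(1 + α₂ΔT) ⇒ ΔT = (L₂ − L₁)/(α₁L₁ − α₂L₂)
L₂ − L₁ = 1.3451 − 1.3436 = 1.50×10⁻³ m
α₁L₁ − α₂L₂ = 34.3×10⁻⁷×1.3436 − 93×10⁻⁸×1.3451 = 3.357605×10⁻⁶ m/K
ΔT = 1.50×10⁻³ / 3.357605×10⁻⁶ = 446.747 K
T = 21.4 + 446.747 = 468.147 °C

T = 468.1 °C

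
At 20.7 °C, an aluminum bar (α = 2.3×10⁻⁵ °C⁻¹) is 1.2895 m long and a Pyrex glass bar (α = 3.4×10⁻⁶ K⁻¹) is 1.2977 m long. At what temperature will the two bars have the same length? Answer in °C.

T = 345.5 °C

Equal length when α₁L₁ΔT − α₂L₂ΔT = L₂ − L₁ = 8.20×10⁻³ m
α₁L₁ = 2.96585×10⁻⁵, α₂L₂ = 4.41218×10⁻⁶ → Δ(αL) = 2.524632×10⁻⁵ m/K
ΔT = 8.20×10⁻³ / 2.524632×10⁻⁵ = 324.800 K, so T = 20.7 + 324.800 = 345.500 °C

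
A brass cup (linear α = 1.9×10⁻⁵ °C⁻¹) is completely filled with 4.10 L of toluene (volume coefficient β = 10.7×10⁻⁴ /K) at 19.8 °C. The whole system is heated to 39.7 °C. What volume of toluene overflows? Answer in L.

The cup also expands: β_container ≈ 3α = 5.7×10⁻⁵ /K
Net overflow = V₀(β_liq − 3α_cont)ΔT
β − 3α = 1.07×10⁻³ − 5.7×10⁻⁵ = 1.013×10⁻³ /K; ΔT = 19.9 K
ΔV = 4.10 × 1.013×10⁻³ × 19.9 = 0.0827 L

0.0827 L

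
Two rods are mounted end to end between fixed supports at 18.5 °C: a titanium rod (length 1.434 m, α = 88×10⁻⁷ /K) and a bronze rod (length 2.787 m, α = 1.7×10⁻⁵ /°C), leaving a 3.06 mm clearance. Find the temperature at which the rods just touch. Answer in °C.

α₁L₁ = 1.26192×10⁻⁵ m/K, α₂L₂ = 4.7379×10⁻⁵ m/K → total 5.99982×10⁻⁵ m/K
ΔT = g/(α₁L₁+α₂L₂) = 3.06×10⁻³ / 5.99982×10⁻⁵ = 51.002 K
T = 18.5 + 51.002 = 69.502 °C

T = 69.5 °C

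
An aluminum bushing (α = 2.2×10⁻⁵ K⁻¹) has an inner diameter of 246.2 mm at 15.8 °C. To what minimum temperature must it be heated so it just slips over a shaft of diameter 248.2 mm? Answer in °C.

Required Δd = 248.2 − 246.2 = 2.0 mm
Δd = αd₀ΔT ⇒ ΔT = Δd/(αd₀) = 2.0 / (2.2×10⁻⁵ × 246.2) = 369.25 K
T_min = 15.8 + 369.25 = 385.05 °C

T = 385 °C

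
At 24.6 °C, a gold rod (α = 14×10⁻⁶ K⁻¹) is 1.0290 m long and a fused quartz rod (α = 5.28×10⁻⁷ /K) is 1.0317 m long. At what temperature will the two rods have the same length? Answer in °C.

T = 219.4 °C

L₁(1 + α₁ΔT) = L₂(1 + α₂ΔT) ⇒ ΔT = (L₂ − L₁)/(α₁L₁ − α₂L₂)
L₂ − L₁ = 1.0317 − 1.0290 = 2.70×10⁻³ m
α₁L₁ − α₂L₂ = 14×10⁻⁶×1.0290 − 5.28×10⁻⁷×1.0317 = 1.38612624×10⁻⁵ m/K
ΔT = 2.70×10⁻³ / 1.38612624×10⁻⁵ = 194.787 K
T = 24.6 + 194.787 = 219.387 °C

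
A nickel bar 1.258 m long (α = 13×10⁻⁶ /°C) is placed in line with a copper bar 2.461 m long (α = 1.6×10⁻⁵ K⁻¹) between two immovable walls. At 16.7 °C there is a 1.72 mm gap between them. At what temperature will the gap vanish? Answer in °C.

T = 47.6 °C

Gap closes when ΔL₁ + ΔL₂ = 1.72 mm = 1.72×10⁻³ m
(α₁L₁ + α₂L₂)ΔT = g
α₁L₁ + α₂L₂ = 13×10⁻⁶×1.258 + 1.6×10⁻⁵×2.461 = 5.573×10⁻⁵ m/K
ΔT = 1.72×10⁻³ / 5.573×10⁻⁵ = 30.863 K
T = 16.7 + 30.863 = 47.563 °C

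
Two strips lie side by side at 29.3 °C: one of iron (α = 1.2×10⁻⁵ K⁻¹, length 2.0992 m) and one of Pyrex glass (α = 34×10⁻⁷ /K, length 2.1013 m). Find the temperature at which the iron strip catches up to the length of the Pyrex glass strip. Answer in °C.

Equal length when α₁L₁ΔT − α₂L₂ΔT = L₂ − L₁ = 2.10×10⁻³ m
α₁L₁ = 2.51904×10⁻⁵, α₂L₂ = 7.14442×10⁻⁶ → Δ(αL) = 1.804598×10⁻⁵ m/K
ΔT = 2.10×10⁻³ / 1.804598×10⁻⁵ = 116.369 K, so T = 29.3 + 116.369 = 145.669 °C

T = 145.7 °C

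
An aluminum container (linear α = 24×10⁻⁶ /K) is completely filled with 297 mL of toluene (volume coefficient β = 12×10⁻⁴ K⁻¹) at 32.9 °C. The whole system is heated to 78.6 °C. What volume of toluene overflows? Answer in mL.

15.3 mL

The container also expands: β_container ≈ 3α = 7.2×10⁻⁵ /K
Net overflow = V₀(β_liq − 3α_cont)ΔT
β − 3α = 1.20×10⁻³ − 7.2×10⁻⁵ = 1.128×10⁻³ /K; ΔT = 45.7 K
ΔV = 297 × 1.128×10⁻³ × 45.7 = 15.3 mL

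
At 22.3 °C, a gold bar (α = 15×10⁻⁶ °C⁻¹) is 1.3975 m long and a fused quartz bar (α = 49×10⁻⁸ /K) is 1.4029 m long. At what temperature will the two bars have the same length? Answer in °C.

T = 288.6 °C

Equal length when α₁L₁ΔT − α₂L₂ΔT = L₂ − L₁ = 5.40×10⁻³ m
α₁L₁ = 2.09625×10⁻⁵, α₂L₂ = 6.87421×10⁻⁷ → Δ(αL) = 2.0275079×10⁻⁵ m/K
ΔT = 5.40×10⁻³ / 2.0275079×10⁻⁵ = 266.337 K, so T = 22.3 + 266.337 = 288.637 °C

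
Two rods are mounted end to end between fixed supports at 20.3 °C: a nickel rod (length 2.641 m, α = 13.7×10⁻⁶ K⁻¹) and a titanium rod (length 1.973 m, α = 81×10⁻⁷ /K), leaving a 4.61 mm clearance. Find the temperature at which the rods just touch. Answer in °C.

Gap closes when ΔL₁ + ΔL₂ = 4.61 mm = 4.61×10⁻³ m
(α₁L₁ + α₂L₂)ΔT = g
α₁L₁ + α₂L₂ = 13.7×10⁻⁶×2.641 + 81×10⁻⁷×1.973 = 5.2163×10⁻⁵ m/K
ΔT = 4.61×10⁻³ / 5.2163×10⁻⁵ = 88.38 K
T = 20.3 + 88.38 = 108.68 °C

T = 109 °C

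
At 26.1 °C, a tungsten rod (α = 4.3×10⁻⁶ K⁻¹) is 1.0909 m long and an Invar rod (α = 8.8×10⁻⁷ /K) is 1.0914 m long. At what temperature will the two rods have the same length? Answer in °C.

L₁(1 + α₁ΔT) = L₂(1 + α₂ΔT) ⇒ ΔT = (L₂ − L₁)/(α₁L₁ − α₂L₂)
L₂ − L₁ = 1.0914 − 1.0909 = 5.00×10⁻⁴ m
α₁L₁ − α₂L₂ = 4.3×10⁻⁶×1.0909 − 8.8×10⁻⁷×1.0914 = 3.730438×10⁻⁶ m/K
ΔT = 5.00×10⁻⁴ / 3.730438×10⁻⁶ = 134.033 K
T = 26.1 + 134.033 = 160.133 °C

T = 160.1 °C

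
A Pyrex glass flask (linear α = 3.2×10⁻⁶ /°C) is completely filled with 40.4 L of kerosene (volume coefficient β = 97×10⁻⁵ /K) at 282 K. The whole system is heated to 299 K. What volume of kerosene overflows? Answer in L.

0.660 L

The flask also expands: β_container ≈ 3α = 9.6×10⁻⁶ /K
Net overflow = V₀(β_liq − 3α_cont)ΔT
β − 3α = 9.70×10⁻⁴ − 9.6×10⁻⁶ = 9.604×10⁻⁴ /K; ΔT = 17 K
ΔV = 40.4 × 9.604×10⁻⁴ × 17 = 0.660 L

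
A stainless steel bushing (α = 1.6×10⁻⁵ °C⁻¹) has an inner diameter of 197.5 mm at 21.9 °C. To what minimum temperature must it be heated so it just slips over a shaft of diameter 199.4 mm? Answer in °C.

Required Δd = 199.4 − 197.5 = 1.9 mm
Δd = αd₀ΔT ⇒ ΔT = Δd/(αd₀) = 1.9 / (1.6×10⁻⁵ × 197.5) = 601.27 K
T_min = 21.9 + 601.27 = 623.17 °C

T = 623 °C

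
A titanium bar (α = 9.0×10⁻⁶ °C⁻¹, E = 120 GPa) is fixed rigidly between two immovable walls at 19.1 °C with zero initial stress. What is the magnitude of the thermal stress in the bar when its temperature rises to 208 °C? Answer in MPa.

σ = 204 MPa

Fully constrained: the free strain ε = αΔT is blocked, so σ = Eε = EαΔT.
|ΔT| = 188.9 K
σ = 120×10⁹ × 9.0×10⁻⁶ × 188.9 = 2.04×10⁸ Pa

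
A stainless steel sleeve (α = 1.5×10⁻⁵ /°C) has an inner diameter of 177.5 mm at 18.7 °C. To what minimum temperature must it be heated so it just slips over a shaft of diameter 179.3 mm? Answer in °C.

Required Δd = 179.3 − 177.5 = 1.8 mm
Δd = αd₀ΔT ⇒ ΔT = Δd/(αd₀) = 1.8 / (1.5×10⁻⁵ × 177.5) = 676.06 K
T_min = 18.7 + 676.06 = 694.76 °C

T = 695 °C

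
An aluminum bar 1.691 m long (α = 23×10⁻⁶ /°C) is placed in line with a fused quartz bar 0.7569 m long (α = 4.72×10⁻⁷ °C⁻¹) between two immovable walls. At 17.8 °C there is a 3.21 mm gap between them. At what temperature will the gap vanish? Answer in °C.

T = 99.6 °C

α₁L₁ = 3.8893×10⁻⁵ m/K, α₂L₂ = 3.572568×10⁻⁷ m/K → total 3.92502568×10⁻⁵ m/K
ΔT = g/(α₁L₁+α₂L₂) = 3.21×10⁻³ / 3.92502568×10⁻⁵ = 81.783 K
T = 17.8 + 81.783 = 99.583 °C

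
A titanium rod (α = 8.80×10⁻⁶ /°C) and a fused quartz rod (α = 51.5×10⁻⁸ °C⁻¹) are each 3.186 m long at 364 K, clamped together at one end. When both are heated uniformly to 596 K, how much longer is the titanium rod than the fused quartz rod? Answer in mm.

ΔT = 232 K
titanium: ΔL = 8.80×10⁻⁶ × 3.186 m × 232 = 6.5045×10⁻³ m = 6.5045 mm
fused quartz: ΔL = 51.5×10⁻⁸ × 3.186 m × 232 = 3.8066×10⁻⁴ m = 0.38066 mm
difference = 6.5045 − 0.38066 = 6.12384 mm

6.12 mm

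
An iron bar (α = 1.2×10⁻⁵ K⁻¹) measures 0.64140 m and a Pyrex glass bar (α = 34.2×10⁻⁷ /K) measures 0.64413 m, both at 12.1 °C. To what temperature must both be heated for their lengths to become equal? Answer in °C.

T = 509.0 °C

Equal length when α₁L₁ΔT − α₂L₂ΔT = L₂ − L₁ = 2.73×10⁻³ m
α₁L₁ = 7.6968×10⁻⁶, α₂L₂ = 2.2029246×10⁻⁶ → Δ(αL) = 5.4938754×10⁻⁶ m/K
ΔT = 2.73×10⁻³ / 5.4938754×10⁻⁶ = 496.917 K, so T = 12.1 + 496.917 = 509.017 °C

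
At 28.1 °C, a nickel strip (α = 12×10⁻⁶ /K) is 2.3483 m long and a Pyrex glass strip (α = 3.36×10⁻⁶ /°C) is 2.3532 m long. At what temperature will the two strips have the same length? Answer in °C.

L₁(1 + α₁ΔT) = L₂(1 + α₂ΔT) ⇒ ΔT = (L₂ − L₁)/(α₁L₁ − α₂L₂)
L₂ − L₁ = 2.3532 − 2.3483 = 4.90×10⁻³ m
α₁L₁ − α₂L₂ = 12×10⁻⁶×2.3483 − 3.36×10⁻⁶×2.3532 = 2.0272848×10⁻⁵ m/K
ΔT = 4.90×10⁻³ / 2.0272848×10⁻⁵ = 241.703 K
T = 28.1 + 241.703 = 269.803 °C

T = 269.8 °C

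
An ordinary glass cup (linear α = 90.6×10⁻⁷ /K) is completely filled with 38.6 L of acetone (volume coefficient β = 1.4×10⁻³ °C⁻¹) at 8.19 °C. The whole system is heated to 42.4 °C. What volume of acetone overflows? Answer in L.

The cup also expands: β_container ≈ 3α = 2.718×10⁻⁵ /K
Net overflow = V₀(β_liq − 3α_cont)ΔT
β − 3α = 1.40×10⁻³ − 2.718×10⁻⁵ = 1.37282×10⁻³ /K; ΔT = 34.21 K
ΔV = 38.6 × 1.37282×10⁻³ × 34.21 = 1.81 L

1.81 L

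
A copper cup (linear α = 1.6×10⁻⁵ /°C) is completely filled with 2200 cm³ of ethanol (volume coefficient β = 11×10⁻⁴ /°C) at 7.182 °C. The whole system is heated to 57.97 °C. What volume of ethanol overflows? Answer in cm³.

The cup also expands: β_container ≈ 3α = 4.8×10⁻⁵ /K
Net overflow = V₀(β_liq − 3α_cont)ΔT
β − 3α = 1.10×10⁻³ − 4.8×10⁻⁵ = 1.052×10⁻³ /K; ΔT = 50.788 K
ΔV = 2200 × 1.052×10⁻³ × 50.788 = 118 cm³

118 cm³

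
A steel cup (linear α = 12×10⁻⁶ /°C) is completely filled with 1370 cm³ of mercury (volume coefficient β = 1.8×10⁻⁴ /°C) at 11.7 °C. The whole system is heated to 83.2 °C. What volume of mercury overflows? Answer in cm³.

The cup also expands: β_container ≈ 3α = 3.6×10⁻⁵ /K
Net overflow = V₀(β_liq − 3α_cont)ΔT
β − 3α = 1.80×10⁻⁴ − 3.6×10⁻⁵ = 1.44×10⁻⁴ /K; ΔT = 71.5 K
ΔV = 1370 × 1.44×10⁻⁴ × 71.5 = 14.1 cm³

14.1 cm³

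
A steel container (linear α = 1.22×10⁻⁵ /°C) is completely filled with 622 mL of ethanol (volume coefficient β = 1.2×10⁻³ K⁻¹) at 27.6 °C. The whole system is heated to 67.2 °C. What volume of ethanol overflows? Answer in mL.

28.7 mL

The container also expands: β_container ≈ 3α = 3.66×10⁻⁵ /K
Net overflow = V₀(β_liq − 3α_cont)ΔT
β − 3α = 1.20×10⁻³ − 3.66×10⁻⁵ = 1.1634×10⁻³ /K; ΔT = 39.6 K
ΔV = 622 × 1.1634×10⁻³ × 39.6 = 28.7 mL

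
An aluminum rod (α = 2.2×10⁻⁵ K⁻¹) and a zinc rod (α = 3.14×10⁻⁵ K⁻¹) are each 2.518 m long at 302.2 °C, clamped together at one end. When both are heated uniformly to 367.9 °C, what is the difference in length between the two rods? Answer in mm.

1.56 mm

ΔT = 65.7 K
aluminum: ΔL = 2.2×10⁻⁵ × 2.518 m × 65.7 = 3.6395×10⁻³ m = 3.6395 mm
zinc: ΔL = 3.14×10⁻⁵ × 2.518 m × 65.7 = 5.1946×10⁻³ m = 5.1946 mm
difference = 5.1946 − 3.6395 = 1.5551 mm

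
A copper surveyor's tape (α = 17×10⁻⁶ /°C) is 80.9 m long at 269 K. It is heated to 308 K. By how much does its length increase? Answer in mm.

ΔL = 53.6 mm

|ΔT| = |308 − 269| = 39 K
ΔL = αL₀ΔT = (17×10⁻⁶)(80.9)(39) = 5.36×10⁻² m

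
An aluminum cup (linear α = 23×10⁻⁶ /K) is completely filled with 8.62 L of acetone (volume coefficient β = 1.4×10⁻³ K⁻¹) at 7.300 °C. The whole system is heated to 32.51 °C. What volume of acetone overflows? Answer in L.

0.289 L

The cup also expands: β_container ≈ 3α = 6.9×10⁻⁵ /K
Net overflow = V₀(β_liq − 3α_cont)ΔT
β − 3α = 1.40×10⁻³ − 6.9×10⁻⁵ = 1.331×10⁻³ /K; ΔT = 25.210 K
ΔV = 8.62 × 1.331×10⁻³ × 25.210 = 0.289 L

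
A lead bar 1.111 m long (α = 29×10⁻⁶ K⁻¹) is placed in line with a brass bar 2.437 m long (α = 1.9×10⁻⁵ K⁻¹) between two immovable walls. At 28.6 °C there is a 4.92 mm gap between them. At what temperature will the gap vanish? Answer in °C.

α₁L₁ = 3.2219×10⁻⁵ m/K, α₂L₂ = 4.6303×10⁻⁵ m/K → total 7.8522×10⁻⁵ m/K
ΔT = g/(α₁L₁+α₂L₂) = 4.92×10⁻³ / 7.8522×10⁻⁵ = 62.658 K
T = 28.6 + 62.658 = 91.258 °C

T = 91.3 °C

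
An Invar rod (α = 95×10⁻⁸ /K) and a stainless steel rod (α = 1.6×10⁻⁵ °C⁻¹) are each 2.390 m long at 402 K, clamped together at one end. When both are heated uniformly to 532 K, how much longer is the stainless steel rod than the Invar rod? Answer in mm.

ΔT = 130 K
Invar: ΔL = 95×10⁻⁸ × 2.390 m × 130 = 2.9517×10⁻⁴ m = 0.29517 mm
stainless steel: ΔL = 1.6×10⁻⁵ × 2.390 m × 130 = 4.9712×10⁻³ m = 4.9712 mm
difference = 4.9712 − 0.29517 = 4.67603 mm

4.68 mm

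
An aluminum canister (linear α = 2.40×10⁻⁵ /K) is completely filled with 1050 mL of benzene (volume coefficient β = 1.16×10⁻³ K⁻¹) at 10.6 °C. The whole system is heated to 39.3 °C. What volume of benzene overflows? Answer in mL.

32.8 mL

The canister also expands: β_container ≈ 3α = 7.2×10⁻⁵ /K
Net overflow = V₀(β_liq − 3α_cont)ΔT
β − 3α = 1.16×10⁻³ − 7.2×10⁻⁵ = 1.088×10⁻³ /K; ΔT = 28.7 K
ΔV = 1050 × 1.088×10⁻³ × 28.7 = 32.8 mL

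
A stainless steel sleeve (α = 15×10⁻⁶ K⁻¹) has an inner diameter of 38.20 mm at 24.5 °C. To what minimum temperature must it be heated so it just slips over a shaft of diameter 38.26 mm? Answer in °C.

Required Δd = 38.26 − 38.20 = 0.06 mm
Δd = αd₀ΔT ⇒ ΔT = Δd/(αd₀) = 0.06 / (15×10⁻⁶ × 38.20) = 104.71 K
T_min = 24.5 + 104.71 = 129.21 °C

T = 129 °C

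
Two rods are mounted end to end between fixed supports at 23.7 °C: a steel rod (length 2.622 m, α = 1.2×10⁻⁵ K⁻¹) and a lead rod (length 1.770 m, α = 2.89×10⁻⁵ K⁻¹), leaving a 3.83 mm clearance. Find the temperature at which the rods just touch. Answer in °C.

Gap closes when ΔL₁ + ΔL₂ = 3.83 mm = 3.83×10⁻³ m
(α₁L₁ + α₂L₂)ΔT = g
α₁L₁ + α₂L₂ = 1.2×10⁻⁵×2.622 + 2.89×10⁻⁵×1.770 = 8.2617×10⁻⁵ m/K
ΔT = 3.83×10⁻³ / 8.2617×10⁻⁵ = 46.358 K
T = 23.7 + 46.358 = 70.058 °C

T = 70.1 °C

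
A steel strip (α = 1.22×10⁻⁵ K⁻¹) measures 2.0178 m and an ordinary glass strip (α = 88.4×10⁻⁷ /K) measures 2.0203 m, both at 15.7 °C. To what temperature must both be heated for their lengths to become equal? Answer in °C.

Equal length when α₁L₁ΔT − α₂L₂ΔT = L₂ − L₁ = 2.50×10⁻³ m
α₁L₁ = 2.461716×10⁻⁵, α₂L₂ = 1.7859452×10⁻⁵ → Δ(αL) = 6.757708×10⁻⁶ m/K
ΔT = 2.50×10⁻³ / 6.757708×10⁻⁶ = 369.948 K, so T = 15.7 + 369.948 = 385.648 °C

T = 385.6 °C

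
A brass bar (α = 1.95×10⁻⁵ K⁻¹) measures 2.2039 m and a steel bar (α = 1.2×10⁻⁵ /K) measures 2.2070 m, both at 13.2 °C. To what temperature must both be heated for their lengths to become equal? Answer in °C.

T = 201.2 °C

Equal length when α₁L₁ΔT − α₂L₂ΔT = L₂ − L₁ = 3.10×10⁻³ m
α₁L₁ = 4.297605×10⁻⁵, α₂L₂ = 2.6484×10⁻⁵ → Δ(αL) = 1.649205×10⁻⁵ m/K
ΔT = 3.10×10⁻³ / 1.649205×10⁻⁵ = 187.969 K, so T = 13.2 + 187.969 = 201.169 °C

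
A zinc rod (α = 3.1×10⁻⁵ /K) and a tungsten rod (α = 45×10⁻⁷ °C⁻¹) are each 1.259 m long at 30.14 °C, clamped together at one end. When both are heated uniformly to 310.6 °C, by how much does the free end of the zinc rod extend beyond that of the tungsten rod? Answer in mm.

9.36 mm

ΔT = 280.46 K
zinc: ΔL = 3.1×10⁻⁵ × 1.259 m × 280.46 = 1.0946×10⁻² m = 10.946 mm
tungsten: ΔL = 45×10⁻⁷ × 1.259 m × 280.46 = 1.5889×10⁻³ m = 1.5889 mm
difference = 10.946 − 1.5889 = 9.3571 mm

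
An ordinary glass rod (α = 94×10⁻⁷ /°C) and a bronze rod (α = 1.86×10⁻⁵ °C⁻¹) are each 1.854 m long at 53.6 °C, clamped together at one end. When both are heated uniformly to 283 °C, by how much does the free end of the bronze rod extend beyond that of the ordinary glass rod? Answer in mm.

3.91 mm

ΔT = 229.4 K
ordinary glass: ΔL = 94×10⁻⁷ × 1.854 m × 229.4 = 3.9979×10⁻³ m = 3.9979 mm
bronze: ΔL = 1.86×10⁻⁵ × 1.854 m × 229.4 = 7.9107×10⁻³ m = 7.9107 mm
difference = 7.9107 − 3.9979 = 3.9128 mm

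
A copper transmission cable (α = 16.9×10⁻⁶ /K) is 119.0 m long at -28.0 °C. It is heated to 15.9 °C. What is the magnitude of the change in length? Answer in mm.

ΔL = 88.3 mm

|ΔT| = |15.9 − (-28.0)| = 43.9 K
ΔL = αL₀ΔT = (16.9×10⁻⁶)(119.0)(43.9) = 8.83×10⁻² m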